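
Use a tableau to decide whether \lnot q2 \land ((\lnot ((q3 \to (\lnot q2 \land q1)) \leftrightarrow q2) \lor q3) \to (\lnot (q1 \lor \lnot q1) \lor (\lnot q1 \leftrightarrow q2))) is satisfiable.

Satisfiable

Initial set: {(\lnot q2 \land ((\lnot ((q3 \to (\lnot q2 \land q1)) \leftrightarrow q2) \lor q3) \to (\lnot (q1 \lor \lnot q1) \lor (\lnot q1 \leftrightarrow q2))))}.
(\lnot q2 \land ((\lnot ((q3 \to (\lnot q2 \land q1)) \leftrightarrow q2) \lor q3) \to (\lnot (q1 \lor \lnot q1) \lor (\lnot q1 \leftrightarrow q2)))): α-rule — add \lnot q2, ((\lnot ((q3 \to (\lnot q2 \land q1)) \leftrightarrow q2) \lor q3) \to (\lnot (q1 \lor \lnot q1) \lor (\lnot q1 \leftrightarrow q2))).
((\lnot ((q3 \to (\lnot q2 \land q1)) \leftrightarrow q2) \lor q3) \to (\lnot (q1 \lor \lnot q1) \lor (\lnot q1 \leftrightarrow q2))): β-rule — branch into \lnot (\lnot ((q3 \to (\lnot q2 \land q1)) \leftrightarrow q2) \lor q3)  //  (\lnot (q1 \lor \lnot q1) \lor (\lnot q1 \leftrightarrow q2)).
  branch 1 (add \lnot (\lnot ((q3 \to (\lnot q2 \land q1)) \leftrightarrow q2) \lor q3)):
    \lnot (\lnot ((q3 \to (\lnot q2 \land q1)) \leftrightarrow q2) \lor q3): α-rule — add \lnot \lnot ((q3 \to (\lnot q2 \land q1)) \leftrightarrow q2), \lnot q3.
    \lnot \lnot ((q3 \to (\lnot q2 \land q1)) \leftrightarrow q2): β-rule — branch into (q3 \to (\lnot q2 \land q1)), q2  //  \lnot (q3 \to (\lnot q2 \land q1)), \lnot q2.
      branch 1.1 (add (q3 \to (\lnot q2 \land q1)), q2):
        × closes — contains both q2 and \lnot q2.
      branch 1.2 (add \lnot (q3 \to (\lnot q2 \land q1)), \lnot q2):
        \lnot (q3 \to (\lnot q2 \land q1)): α-rule — add q3, \lnot (\lnot q2 \land q1).
        × closes — contains both q3 and \lnot q3.
  branch 2 (add (\lnot (q1 \lor \lnot q1) \lor (\lnot q1 \leftrightarrow q2))):
    (\lnot (q1 \lor \lnot q1) \lor (\lnot q1 \leftrightarrow q2)): β-rule — branch into \lnot (q1 \lor \lnot q1)  //  (\lnot q1 \leftrightarrow q2).
      branch 2.1 (add \lnot (q1 \lor \lnot q1)):
        \lnot (q1 \lor \lnot q1): α-rule — add \lnot q1, \lnot \lnot q1.
        × closes — contains both q1 and \lnot q1.
      branch 2.2 (add (\lnot q1 \leftrightarrow q2)):
        (\lnot q1 \leftrightarrow q2): β-rule — branch into \lnot q1, q2  //  \lnot \lnot q1, \lnot q2.
          branch 2.2.1 (add \lnot q1, q2):
            × closes — contains both q2 and \lnot q2.
          branch 2.2.2 (add \lnot \lnot q1, \lnot q2):
            ○ open, literals {q1=true, q2=false}.
4 branches closed, 1 open.
An open branch gives a satisfying assignment: q1=true, q2=false.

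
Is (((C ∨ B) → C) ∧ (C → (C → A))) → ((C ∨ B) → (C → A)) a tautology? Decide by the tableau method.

Assume the negation and expand:
Initial set: {F ((((C ∨ B) → C) ∧ (C → (C → A))) → ((C ∨ B) → (C → A)))}.
F ((((C ∨ B) → C) ∧ (C → (C → A))) → ((C ∨ B) → (C → A))): α-rule — add T (((C ∨ B) → C) ∧ (C → (C → A))), F ((C ∨ B) → (C → A)).
T (((C ∨ B) → C) ∧ (C → (C → A))): α-rule — add T ((C ∨ B) → C), T (C → (C → A)).
F ((C ∨ B) → (C → A)): α-rule — add T (C ∨ B), F (C → A).
F (C → A): α-rule — add T C, F A.
T ((C ∨ B) → C): β-rule — branch into F (C ∨ B)  //  T C.
  branch 1 (add F (C ∨ B)):
    F (C ∨ B): α-rule — add F C, F B.
    × closes — contains both C and ¬C.
  branch 2 (add T C):
    T (C → (C → A)): β-rule — branch into F C  //  T (C → A).
      branch 2.1 (add F C):
        × closes — contains both C and ¬C.
      branch 2.2 (add T (C → A)):
        T (C ∨ B): β-rule — branch into T C  //  T B.
          branch 2.2.1 (add T C):
            T (C → A): β-rule — branch into F C  //  T A.
              branch 2.2.1.1 (add F C):
                × closes — contains both C and ¬C.
              branch 2.2.1.2 (add T A):
                × closes — contains both A and ¬A.
          branch 2.2.2 (add T B):
            T (C → A): β-rule — branch into F C  //  T A.
              branch 2.2.2.1 (add F C):
                × closes — contains both C and ¬C.
              branch 2.2.2.2 (add T A):
                × closes — contains both A and ¬A.
All 6 branches close.
Every branch closed, so the negation is unsatisfiable and the formula is valid.

Valid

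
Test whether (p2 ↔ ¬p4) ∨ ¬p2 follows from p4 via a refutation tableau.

No

Initial set: {T p4; F ((p2 ↔ ¬p4) ∨ ¬p2)}.
F ((p2 ↔ ¬p4) ∨ ¬p2): α-rule — add F (p2 ↔ ¬p4), F ¬p2.
F (p2 ↔ ¬p4): β-rule — branch into T p2, F ¬p4  //  F p2, T ¬p4.
  branch 1 (add T p2, F ¬p4):
    ○ open, literals {p2=1, p4=1}.
  branch 2 (add F p2, T ¬p4):
    × closes — contains both p2 and ¬p2.
1 branch closed, 1 open.
An open branch gives a countermodel: p2=1, p4=1 (unmentioned atoms arbitrary); the premises hold there but the conclusion fails.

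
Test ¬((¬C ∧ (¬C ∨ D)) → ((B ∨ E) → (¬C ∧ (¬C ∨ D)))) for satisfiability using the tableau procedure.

Initial set: {¬((¬C ∧ (¬C ∨ D)) → ((B ∨ E) → (¬C ∧ (¬C ∨ D))))}.
¬((¬C ∧ (¬C ∨ D)) → ((B ∨ E) → (¬C ∧ (¬C ∨ D)))): α-rule — add (¬C ∧ (¬C ∨ D)), ¬((B ∨ E) → (¬C ∧ (¬C ∨ D))).
(¬C ∧ (¬C ∨ D)): α-rule — add ¬C, (¬C ∨ D).
¬((B ∨ E) → (¬C ∧ (¬C ∨ D))): α-rule — add (B ∨ E), ¬(¬C ∧ (¬C ∨ D)).
(¬C ∨ D): β-rule — branch into ¬C  //  D.
  branch 1 (add ¬C):
    (B ∨ E): β-rule — branch into B  //  E.
      branch 1.1 (add B):
        ¬(¬C ∧ (¬C ∨ D)): β-rule — branch into ¬¬C  //  ¬(¬C ∨ D).
          branch 1.1.1 (add ¬¬C):
            × closes — contains both C and ¬C.
          branch 1.1.2 (add ¬(¬C ∨ D)):
            ¬(¬C ∨ D): α-rule — add ¬¬C, ¬D.
            × closes — contains both C and ¬C.
      branch 1.2 (add E):
        ¬(¬C ∧ (¬C ∨ D)): β-rule — branch into ¬¬C  //  ¬(¬C ∨ D).
          branch 1.2.1 (add ¬¬C):
            × closes — contains both C and ¬C.
          branch 1.2.2 (add ¬(¬C ∨ D)):
            ¬(¬C ∨ D): α-rule — add ¬¬C, ¬D.
            × closes — contains both C and ¬C.
  branch 2 (add D):
    (B ∨ E): β-rule — branch into B  //  E.
      branch 2.1 (add B):
        ¬(¬C ∧ (¬C ∨ D)): β-rule — branch into ¬¬C  //  ¬(¬C ∨ D).
          branch 2.1.1 (add ¬¬C):
            × closes — contains both C and ¬C.
          branch 2.1.2 (add ¬(¬C ∨ D)):
            ¬(¬C ∨ D): α-rule — add ¬¬C, ¬D.
            × closes — contains both C and ¬C.
      branch 2.2 (add E):
        ¬(¬C ∧ (¬C ∨ D)): β-rule — branch into ¬¬C  //  ¬(¬C ∨ D).
          branch 2.2.1 (add ¬¬C):
            × closes — contains both C and ¬C.
          branch 2.2.2 (add ¬(¬C ∨ D)):
            ¬(¬C ∨ D): α-rule — add ¬¬C, ¬D.
            × closes — contains both C and ¬C.
All 8 branches close.
Every branch closed; the formula is unsatisfiable.

Unsatisfiable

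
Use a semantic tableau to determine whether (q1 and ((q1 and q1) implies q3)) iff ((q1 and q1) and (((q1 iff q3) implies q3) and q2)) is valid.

Not valid

Assume the negation and expand:
Initial set: {not ((q1 and ((q1 and q1) implies q3)) iff ((q1 and q1) and (((q1 iff q3) implies q3) and q2)))}.
not ((q1 and ((q1 and q1) implies q3)) iff ((q1 and q1) and (((q1 iff q3) implies q3) and q2))): β-rule — branch into (q1 and ((q1 and q1) implies q3)), not ((q1 and q1) and (((q1 iff q3) implies q3) and q2))  //  not (q1 and ((q1 and q1) implies q3)), ((q1 and q1) and (((q1 iff q3) implies q3) and q2)).
  branch 1 (add (q1 and ((q1 and q1) implies q3)), not ((q1 and q1) and (((q1 iff q3) implies q3) and q2))):
    (q1 and ((q1 and q1) implies q3)): α-rule — add q1, ((q1 and q1) implies q3).
    not ((q1 and q1) and (((q1 iff q3) implies q3) and q2)): β-rule — branch into not (q1 and q1)  //  not (((q1 iff q3) implies q3) and q2).
      branch 1.1 (add not (q1 and q1)):
        ((q1 and q1) implies q3): β-rule — branch into not (q1 and q1)  //  q3.
          branch 1.1.1 (add not (q1 and q1)):
            not (q1 and q1): β-rule — branch into not q1  //  not q1.
              branch 1.1.1.1 (add not q1):
                × closes — contains both q1 and not q1.
              branch 1.1.1.2 (add not q1):
                × closes — contains both q1 and not q1.
          branch 1.1.2 (add q3):
            not (q1 and q1): β-rule — branch into not q1  //  not q1.
              branch 1.1.2.1 (add not q1):
                × closes — contains both q1 and not q1.
              branch 1.1.2.2 (add not q1):
                × closes — contains both q1 and not q1.
      branch 1.2 (add not (((q1 iff q3) implies q3) and q2)):
        ((q1 and q1) implies q3): β-rule — branch into not (q1 and q1)  //  q3.
          branch 1.2.1 (add not (q1 and q1)):
            not (((q1 iff q3) implies q3) and q2): β-rule — branch into not ((q1 iff q3) implies q3)  //  not q2.
              branch 1.2.1.1 (add not ((q1 iff q3) implies q3)):
                not ((q1 iff q3) implies q3): α-rule — add (q1 iff q3), not q3.
                not (q1 and q1): β-rule — branch into not q1  //  not q1.
                  branch 1.2.1.1.1 (add not q1):
                    × closes — contains both q1 and not q1.
                  branch 1.2.1.1.2 (add not q1):
                    × closes — contains both q1 and not q1.
              branch 1.2.1.2 (add not q2):
                not (q1 and q1): β-rule — branch into not q1  //  not q1.
                  branch 1.2.1.2.1 (add not q1):
                    × closes — contains both q1 and not q1.
                  branch 1.2.1.2.2 (add not q1):
                    × closes — contains both q1 and not q1.
          branch 1.2.2 (add q3):
            not (((q1 iff q3) implies q3) and q2): β-rule — branch into not ((q1 iff q3) implies q3)  //  not q2.
              branch 1.2.2.1 (add not ((q1 iff q3) implies q3)):
                not ((q1 iff q3) implies q3): α-rule — add (q1 iff q3), not q3.
                × closes — contains both q3 and not q3.
              branch 1.2.2.2 (add not q2):
                ○ open, literals {q1=1, q2=0, q3=1}.
  branch 2 (add not (q1 and ((q1 and q1) implies q3)), ((q1 and q1) and (((q1 iff q3) implies q3) and q2))):
    ((q1 and q1) and (((q1 iff q3) implies q3) and q2)): α-rule — add (q1 and q1), (((q1 iff q3) implies q3) and q2).
    (q1 and q1): α-rule — add q1, q1.
    (((q1 iff q3) implies q3) and q2): α-rule — add ((q1 iff q3) implies q3), q2.
    not (q1 and ((q1 and q1) implies q3)): β-rule — branch into not q1  //  not ((q1 and q1) implies q3).
      branch 2.1 (add not q1):
        × closes — contains both q1 and not q1.
      branch 2.2 (add not ((q1 and q1) implies q3)):
        not ((q1 and q1) implies q3): α-rule — add (q1 and q1), not q3.
        (q1 and q1): α-rule — add q1, q1.
        ((q1 iff q3) implies q3): β-rule — branch into not (q1 iff q3)  //  q3.
          branch 2.2.1 (add not (q1 iff q3)):
            not (q1 iff q3): β-rule — branch into q1, not q3  //  not q1, q3.
              branch 2.2.1.1 (add q1, not q3):
                ○ open, literals {q1=1, q2=1, q3=0}.
              branch 2.2.1.2 (add not q1, q3):
                × closes — contains both q1 and not q1.
          branch 2.2.2 (add q3):
            × closes — contains both q3 and not q3.
12 branches closed, 2 open.
An open branch gives a countermodel: q1=1, q2=0, q3=1 (unmentioned atoms arbitrary); under it the original formula is false.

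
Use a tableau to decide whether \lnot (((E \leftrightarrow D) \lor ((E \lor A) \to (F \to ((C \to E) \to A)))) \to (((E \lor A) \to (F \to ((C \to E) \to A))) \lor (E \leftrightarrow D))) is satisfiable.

Unsatisfiable

Initial set: {\lnot (((E \leftrightarrow D) \lor ((E \lor A) \to (F \to ((C \to E) \to A)))) \to (((E \lor A) \to (F \to ((C \to E) \to A))) \lor (E \leftrightarrow D)))}.
\lnot (((E \leftrightarrow D) \lor ((E \lor A) \to (F \to ((C \to E) \to A)))) \to (((E \lor A) \to (F \to ((C \to E) \to A))) \lor (E \leftrightarrow D))): α-rule — add ((E \leftrightarrow D) \lor ((E \lor A) \to (F \to ((C \to E) \to A)))), \lnot (((E \lor A) \to (F \to ((C \to E) \to A))) \lor (E \leftrightarrow D)).
\lnot (((E \lor A) \to (F \to ((C \to E) \to A))) \lor (E \leftrightarrow D)): α-rule — add \lnot ((E \lor A) \to (F \to ((C \to E) \to A))), \lnot (E \leftrightarrow D).
\lnot ((E \lor A) \to (F \to ((C \to E) \to A))): α-rule — add (E \lor A), \lnot (F \to ((C \to E) \to A)).
\lnot (F \to ((C \to E) \to A)): α-rule — add F, \lnot ((C \to E) \to A).
\lnot ((C \to E) \to A): α-rule — add (C \to E), \lnot A.
((E \leftrightarrow D) \lor ((E \lor A) \to (F \to ((C \to E) \to A)))): β-rule — branch into (E \leftrightarrow D)  //  ((E \lor A) \to (F \to ((C \to E) \to A))).
  branch 1 (add (E \leftrightarrow D)):
    \lnot (E \leftrightarrow D): β-rule — branch into E, \lnot D  //  \lnot E, D.
      branch 1.1 (add E, \lnot D):
        (E \lor A): β-rule — branch into E  //  A.
          branch 1.1.1 (add E):
            (C \to E): β-rule — branch into \lnot C  //  E.
              branch 1.1.1.1 (add \lnot C):
                (E \leftrightarrow D): β-rule — branch into E, D  //  \lnot E, \lnot D.
                  branch 1.1.1.1.1 (add E, D):
                    × closes — contains both D and \lnot D.
                  branch 1.1.1.1.2 (add \lnot E, \lnot D):
                    × closes — contains both E and \lnot E.
              branch 1.1.1.2 (add E):
                (E \leftrightarrow D): β-rule — branch into E, D  //  \lnot E, \lnot D.
                  branch 1.1.1.2.1 (add E, D):
                    × closes — contains both D and \lnot D.
                  branch 1.1.1.2.2 (add \lnot E, \lnot D):
                    × closes — contains both E and \lnot E.
          branch 1.1.2 (add A):
            × closes — contains both A and \lnot A.
      branch 1.2 (add \lnot E, D):
        (E \lor A): β-rule — branch into E  //  A.
          branch 1.2.1 (add E):
            × closes — contains both E and \lnot E.
          branch 1.2.2 (add A):
            × closes — contains both A and \lnot A.
  branch 2 (add ((E \lor A) \to (F \to ((C \to E) \to A)))):
    \lnot (E \leftrightarrow D): β-rule — branch into E, \lnot D  //  \lnot E, D.
      branch 2.1 (add E, \lnot D):
        (E \lor A): β-rule — branch into E  //  A.
          branch 2.1.1 (add E):
            (C \to E): β-rule — branch into \lnot C  //  E.
              branch 2.1.1.1 (add \lnot C):
                ((E \lor A) \to (F \to ((C \to E) \to A))): β-rule — branch into \lnot (E \lor A)  //  (F \to ((C \to E) \to A)).
                  branch 2.1.1.1.1 (add \lnot (E \lor A)):
                    \lnot (E \lor A): α-rule — add \lnot E, \lnot A.
                    × closes — contains both E and \lnot E.
                  branch 2.1.1.1.2 (add (F \to ((C \to E) \to A))):
                    (F \to ((C \to E) \to A)): β-rule — branch into \lnot F  //  ((C \to E) \to A).
                      branch 2.1.1.1.2.1 (add \lnot F):
                        × closes — contains both F and \lnot F.
                      branch 2.1.1.1.2.2 (add ((C \to E) \to A)):
                        ((C \to E) \to A): β-rule — branch into \lnot (C \to E)  //  A.
                          branch 2.1.1.1.2.2.1 (add \lnot (C \to E)):
                            \lnot (C \to E): α-rule — add C, \lnot E.
                            × closes — contains both C and \lnot C.
                          branch 2.1.1.1.2.2.2 (add A):
                            × closes — contains both A and \lnot A.
              branch 2.1.1.2 (add E):
                ((E \lor A) \to (F \to ((C \to E) \to A))): β-rule — branch into \lnot (E \lor A)  //  (F \to ((C \to E) \to A)).
                  branch 2.1.1.2.1 (add \lnot (E \lor A)):
                    \lnot (E \lor A): α-rule — add \lnot E, \lnot A.
                    × closes — contains both E and \lnot E.
                  branch 2.1.1.2.2 (add (F \to ((C \to E) \to A))):
                    (F \to ((C \to E) \to A)): β-rule — branch into \lnot F  //  ((C \to E) \to A).
                      branch 2.1.1.2.2.1 (add \lnot F):
                        × closes — contains both F and \lnot F.
                      branch 2.1.1.2.2.2 (add ((C \to E) \to A)):
                        ((C \to E) \to A): β-rule — branch into \lnot (C \to E)  //  A.
                          branch 2.1.1.2.2.2.1 (add \lnot (C \to E)):
                            \lnot (C \to E): α-rule — add C, \lnot E.
                            × closes — contains both E and \lnot E.
                          branch 2.1.1.2.2.2.2 (add A):
                            × closes — contains both A and \lnot A.
          branch 2.1.2 (add A):
            × closes — contains both A and \lnot A.
      branch 2.2 (add \lnot E, D):
        (E \lor A): β-rule — branch into E  //  A.
          branch 2.2.1 (add E):
            × closes — contains both E and \lnot E.
          branch 2.2.2 (add A):
            × closes — contains both A and \lnot A.
All 18 branches close.
Every branch closed; the formula is unsatisfiable.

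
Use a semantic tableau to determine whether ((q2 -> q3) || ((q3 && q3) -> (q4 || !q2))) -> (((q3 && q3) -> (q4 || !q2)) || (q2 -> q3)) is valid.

Assume the negation and expand:
Initial set: {!(((q2 -> q3) || ((q3 && q3) -> (q4 || !q2))) -> (((q3 && q3) -> (q4 || !q2)) || (q2 -> q3)))}.
!(((q2 -> q3) || ((q3 && q3) -> (q4 || !q2))) -> (((q3 && q3) -> (q4 || !q2)) || (q2 -> q3))): α-rule — add ((q2 -> q3) || ((q3 && q3) -> (q4 || !q2))), !(((q3 && q3) -> (q4 || !q2)) || (q2 -> q3)).
!(((q3 && q3) -> (q4 || !q2)) || (q2 -> q3)): α-rule — add !((q3 && q3) -> (q4 || !q2)), !(q2 -> q3).
!((q3 && q3) -> (q4 || !q2)): α-rule — add (q3 && q3), !(q4 || !q2).
!(q2 -> q3): α-rule — add q2, !q3.
(q3 && q3): α-rule — add q3, q3.
× closes — contains both q3 and !q3.
All 1 branch closes.
Every branch closed, so the negation is unsatisfiable and the formula is valid.

Valid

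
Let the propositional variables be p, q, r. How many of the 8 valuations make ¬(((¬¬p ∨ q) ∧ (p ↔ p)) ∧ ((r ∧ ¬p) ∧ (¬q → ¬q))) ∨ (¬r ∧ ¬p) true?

7

Initial set: {(¬(((¬¬p ∨ q) ∧ (p ↔ p)) ∧ ((r ∧ ¬p) ∧ (¬q → ¬q))) ∨ (¬r ∧ ¬p))}.
(¬(((¬¬p ∨ q) ∧ (p ↔ p)) ∧ ((r ∧ ¬p) ∧ (¬q → ¬q))) ∨ (¬r ∧ ¬p)): β-rule — branch into ¬(((¬¬p ∨ q) ∧ (p ↔ p)) ∧ ((r ∧ ¬p) ∧ (¬q → ¬q)))  //  (¬r ∧ ¬p).
  branch 1 (add ¬(((¬¬p ∨ q) ∧ (p ↔ p)) ∧ ((r ∧ ¬p) ∧ (¬q → ¬q)))):
    ¬(((¬¬p ∨ q) ∧ (p ↔ p)) ∧ ((r ∧ ¬p) ∧ (¬q → ¬q))): β-rule — branch into ¬((¬¬p ∨ q) ∧ (p ↔ p))  //  ¬((r ∧ ¬p) ∧ (¬q → ¬q)).
      branch 1.1 (add ¬((¬¬p ∨ q) ∧ (p ↔ p))):
        ¬((¬¬p ∨ q) ∧ (p ↔ p)): β-rule — branch into ¬(¬¬p ∨ q)  //  ¬(p ↔ p).
          branch 1.1.1 (add ¬(¬¬p ∨ q)):
            ¬(¬¬p ∨ q): α-rule — add ¬¬¬p, ¬q.
            ¬¬¬p: drop double negation, giving ¬p.
            ○ open, literals {p=F, q=F}.
          branch 1.1.2 (add ¬(p ↔ p)):
            ¬(p ↔ p): β-rule — branch into p, ¬p  //  ¬p, p.
              branch 1.1.2.1 (add p, ¬p):
                × closes — contains both p and ¬p.
              branch 1.1.2.2 (add ¬p, p):
                × closes — contains both p and ¬p.
      branch 1.2 (add ¬((r ∧ ¬p) ∧ (¬q → ¬q))):
        ¬((r ∧ ¬p) ∧ (¬q → ¬q)): β-rule — branch into ¬(r ∧ ¬p)  //  ¬(¬q → ¬q).
          branch 1.2.1 (add ¬(r ∧ ¬p)):
            ¬(r ∧ ¬p): β-rule — branch into ¬r  //  ¬¬p.
              branch 1.2.1.1 (add ¬r):
                ○ open, literals {r=F}.
              branch 1.2.1.2 (add ¬¬p):
                ○ open, literals {p=T}.
          branch 1.2.2 (add ¬(¬q → ¬q)):
            ¬(¬q → ¬q): α-rule — add ¬q, ¬¬q.
            × closes — contains both q and ¬q.
  branch 2 (add (¬r ∧ ¬p)):
    (¬r ∧ ¬p): α-rule — add ¬r, ¬p.
    ○ open, literals {p=F, r=F}.
3 branches closed, 4 open.
Each open branch fixes some atoms; the unmentioned ones are free. Counting distinct full assignments: branch {p=F, q=F} (r) contributes 2 new; branch {r=F} (p, q) contributes 3 new; branch {p=T} (q, r) contributes 2 new; branch {p=F, r=F} (q) contributes 0 new. Total: 7.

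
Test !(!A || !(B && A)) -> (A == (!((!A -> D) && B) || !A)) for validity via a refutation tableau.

Not valid

Assume the negation and expand:
Initial set: {!(!(!A || !(B && A)) -> (A == (!((!A -> D) && B) || !A)))}.
!(!(!A || !(B && A)) -> (A == (!((!A -> D) && B) || !A))): α-rule — add !(!A || !(B && A)), !(A == (!((!A -> D) && B) || !A)).
!(!A || !(B && A)): α-rule — add !!A, !!(B && A).
!!(B && A): α-rule — add B, A.
!(A == (!((!A -> D) && B) || !A)): β-rule — branch into A, !(!((!A -> D) && B) || !A)  //  !A, (!((!A -> D) && B) || !A).
  branch 1 (add A, !(!((!A -> D) && B) || !A)):
    !(!((!A -> D) && B) || !A): α-rule — add !!((!A -> D) && B), !!A.
    !!((!A -> D) && B): α-rule — add (!A -> D), B.
    (!A -> D): β-rule — branch into !!A  //  D.
      branch 1.1 (add !!A):
        ○ open, literals {A=T, B=T}.
      branch 1.2 (add D):
        ○ open, literals {A=T, B=T, D=T}.
  branch 2 (add !A, (!((!A -> D) && B) || !A)):
    × closes — contains both A and !A.
1 branch closed, 2 open.
An open branch gives a countermodel: A=T, B=T (unmentioned atoms arbitrary); under it the original formula is false.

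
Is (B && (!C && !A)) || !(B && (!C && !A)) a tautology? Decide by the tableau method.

Valid

Assume the negation and expand:
Initial set: {F ((B && (!C && !A)) || !(B && (!C && !A)))}.
F ((B && (!C && !A)) || !(B && (!C && !A))): α-rule — add F (B && (!C && !A)), F !(B && (!C && !A)).
F !(B && (!C && !A)): α-rule — add T B, T (!C && !A).
T (!C && !A): α-rule — add T !C, T !A.
F (B && (!C && !A)): β-rule — branch into F B  //  F (!C && !A).
  branch 1 (add F B):
    × closes — contains both B and !B.
  branch 2 (add F (!C && !A)):
    F (!C && !A): β-rule — branch into F !C  //  F !A.
      branch 2.1 (add F !C):
        × closes — contains both C and !C.
      branch 2.2 (add F !A):
        × closes — contains both A and !A.
All 3 branches close.
Every branch closed, so the negation is unsatisfiable and the formula is valid.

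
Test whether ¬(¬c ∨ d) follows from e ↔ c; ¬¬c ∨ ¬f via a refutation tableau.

Initial set: {T (e ↔ c); T (¬¬c ∨ ¬f); F ¬(¬c ∨ d)}.
T (e ↔ c): β-rule — branch into T e, T c  //  F e, F c.
  branch 1 (add T e, T c):
    T (¬¬c ∨ ¬f): β-rule — branch into T ¬¬c  //  T ¬f.
      branch 1.1 (add T ¬¬c):
        T ¬¬c: drop double negation, giving T c.
        F ¬(¬c ∨ d): β-rule — branch into T ¬c  //  T d.
          branch 1.1.1 (add T ¬c):
            × closes — contains both c and ¬c.
          branch 1.1.2 (add T d):
            ○ open, literals {c=1, d=1, e=1}.
      branch 1.2 (add T ¬f):
        F ¬(¬c ∨ d): β-rule — branch into T ¬c  //  T d.
          branch 1.2.1 (add T ¬c):
            × closes — contains both c and ¬c.
          branch 1.2.2 (add T d):
            ○ open, literals {c=1, d=1, e=1, f=0}.
  branch 2 (add F e, F c):
    T (¬¬c ∨ ¬f): β-rule — branch into T ¬¬c  //  T ¬f.
      branch 2.1 (add T ¬¬c):
        T ¬¬c: drop double negation, giving T c.
        × closes — contains both c and ¬c.
      branch 2.2 (add T ¬f):
        F ¬(¬c ∨ d): β-rule — branch into T ¬c  //  T d.
          branch 2.2.1 (add T ¬c):
            ○ open, literals {c=0, e=0, f=0}.
          branch 2.2.2 (add T d):
            ○ open, literals {c=0, d=1, e=0, f=0}.
3 branches closed, 4 open.
An open branch gives a countermodel: c=1, d=1, e=1 (unmentioned atoms arbitrary); the premises hold there but the conclusion fails.

No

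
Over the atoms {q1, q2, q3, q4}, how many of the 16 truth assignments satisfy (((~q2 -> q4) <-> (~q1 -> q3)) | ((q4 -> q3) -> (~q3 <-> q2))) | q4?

15

Initial set: {((((~q2 -> q4) <-> (~q1 -> q3)) | ((q4 -> q3) -> (~q3 <-> q2))) | q4)}.
((((~q2 -> q4) <-> (~q1 -> q3)) | ((q4 -> q3) -> (~q3 <-> q2))) | q4): β-rule — branch into (((~q2 -> q4) <-> (~q1 -> q3)) | ((q4 -> q3) -> (~q3 <-> q2)))  //  q4.
  branch 1 (add (((~q2 -> q4) <-> (~q1 -> q3)) | ((q4 -> q3) -> (~q3 <-> q2)))):
    (((~q2 -> q4) <-> (~q1 -> q3)) | ((q4 -> q3) -> (~q3 <-> q2))): β-rule — branch into ((~q2 -> q4) <-> (~q1 -> q3))  //  ((q4 -> q3) -> (~q3 <-> q2)).
      branch 1.1 (add ((~q2 -> q4) <-> (~q1 -> q3))):
        ((~q2 -> q4) <-> (~q1 -> q3)): β-rule — branch into (~q2 -> q4), (~q1 -> q3)  //  ~(~q2 -> q4), ~(~q1 -> q3).
          branch 1.1.1 (add (~q2 -> q4), (~q1 -> q3)):
            (~q2 -> q4): β-rule — branch into ~~q2  //  q4.
              branch 1.1.1.1 (add ~~q2):
                (~q1 -> q3): β-rule — branch into ~~q1  //  q3.
                  branch 1.1.1.1.1 (add ~~q1):
                    ○ open, literals {q1=1, q2=1}.
                  branch 1.1.1.1.2 (add q3):
                    ○ open, literals {q2=1, q3=1}.
              branch 1.1.1.2 (add q4):
                (~q1 -> q3): β-rule — branch into ~~q1  //  q3.
                  branch 1.1.1.2.1 (add ~~q1):
                    ○ open, literals {q1=1, q4=1}.
                  branch 1.1.1.2.2 (add q3):
                    ○ open, literals {q3=1, q4=1}.
          branch 1.1.2 (add ~(~q2 -> q4), ~(~q1 -> q3)):
            ~(~q2 -> q4): α-rule — add ~q2, ~q4.
            ~(~q1 -> q3): α-rule — add ~q1, ~q3.
            ○ open, literals {q1=0, q2=0, q3=0, q4=0}.
      branch 1.2 (add ((q4 -> q3) -> (~q3 <-> q2))):
        ((q4 -> q3) -> (~q3 <-> q2)): β-rule — branch into ~(q4 -> q3)  //  (~q3 <-> q2).
          branch 1.2.1 (add ~(q4 -> q3)):
            ~(q4 -> q3): α-rule — add q4, ~q3.
            ○ open, literals {q3=0, q4=1}.
          branch 1.2.2 (add (~q3 <-> q2)):
            (~q3 <-> q2): β-rule — branch into ~q3, q2  //  ~~q3, ~q2.
              branch 1.2.2.1 (add ~q3, q2):
                ○ open, literals {q2=1, q3=0}.
              branch 1.2.2.2 (add ~~q3, ~q2):
                ○ open, literals {q2=0, q3=1}.
  branch 2 (add q4):
    ○ open, literals {q4=1}.
0 branches closed, 9 open.
Each open branch fixes some atoms; the unmentioned ones are free. Counting distinct full assignments: branch {q1=1, q2=1} (q3, q4) contributes 4 new; branch {q2=1, q3=1} (q1, q4) contributes 2 new; branch {q1=1, q4=1} (q2, q3) contributes 2 new; branch {q3=1, q4=1} (q1, q2) contributes 1 new; branch {q1=0, q2=0, q3=0, q4=0} (none free) contributes 1 new; branch {q3=0, q4=1} (q1, q2) contributes 2 new; branch {q2=1, q3=0} (q1, q4) contributes 1 new; branch {q2=0, q3=1} (q1, q4) contributes 2 new; branch {q4=1} (q1, q2, q3) contributes 0 new. Total: 15.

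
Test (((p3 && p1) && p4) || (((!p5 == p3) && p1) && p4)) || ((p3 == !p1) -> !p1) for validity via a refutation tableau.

Assume the negation and expand:
Initial set: {!((((p3 && p1) && p4) || (((!p5 == p3) && p1) && p4)) || ((p3 == !p1) -> !p1))}.
!((((p3 && p1) && p4) || (((!p5 == p3) && p1) && p4)) || ((p3 == !p1) -> !p1)): α-rule — add !(((p3 && p1) && p4) || (((!p5 == p3) && p1) && p4)), !((p3 == !p1) -> !p1).
!(((p3 && p1) && p4) || (((!p5 == p3) && p1) && p4)): α-rule — add !((p3 && p1) && p4), !(((!p5 == p3) && p1) && p4).
!((p3 == !p1) -> !p1): α-rule — add (p3 == !p1), !!p1.
!((p3 && p1) && p4): β-rule — branch into !(p3 && p1)  //  !p4.
  branch 1 (add !(p3 && p1)):
    !(((!p5 == p3) && p1) && p4): β-rule — branch into !((!p5 == p3) && p1)  //  !p4.
      branch 1.1 (add !((!p5 == p3) && p1)):
        (p3 == !p1): β-rule — branch into p3, !p1  //  !p3, !!p1.
          branch 1.1.1 (add p3, !p1):
            × closes — contains both p1 and !p1.
          branch 1.1.2 (add !p3, !!p1):
            !(p3 && p1): β-rule — branch into !p3  //  !p1.
              branch 1.1.2.1 (add !p3):
                !((!p5 == p3) && p1): β-rule — branch into !(!p5 == p3)  //  !p1.
                  branch 1.1.2.1.1 (add !(!p5 == p3)):
                    !(!p5 == p3): β-rule — branch into !p5, !p3  //  !!p5, p3.
                      branch 1.1.2.1.1.1 (add !p5, !p3):
                        ○ open, literals {p1=T, p3=F, p5=F}.
                      branch 1.1.2.1.1.2 (add !!p5, p3):
                        × closes — contains both p3 and !p3.
                  branch 1.1.2.1.2 (add !p1):
                    × closes — contains both p1 and !p1.
              branch 1.1.2.2 (add !p1):
                × closes — contains both p1 and !p1.
      branch 1.2 (add !p4):
        (p3 == !p1): β-rule — branch into p3, !p1  //  !p3, !!p1.
          branch 1.2.1 (add p3, !p1):
            × closes — contains both p1 and !p1.
          branch 1.2.2 (add !p3, !!p1):
            !(p3 && p1): β-rule — branch into !p3  //  !p1.
              branch 1.2.2.1 (add !p3):
                ○ open, literals {p1=T, p3=F, p4=F}.
              branch 1.2.2.2 (add !p1):
                × closes — contains both p1 and !p1.
  branch 2 (add !p4):
    !(((!p5 == p3) && p1) && p4): β-rule — branch into !((!p5 == p3) && p1)  //  !p4.
      branch 2.1 (add !((!p5 == p3) && p1)):
        (p3 == !p1): β-rule — branch into p3, !p1  //  !p3, !!p1.
          branch 2.1.1 (add p3, !p1):
            × closes — contains both p1 and !p1.
          branch 2.1.2 (add !p3, !!p1):
            !((!p5 == p3) && p1): β-rule — branch into !(!p5 == p3)  //  !p1.
              branch 2.1.2.1 (add !(!p5 == p3)):
                !(!p5 == p3): β-rule — branch into !p5, !p3  //  !!p5, p3.
                  branch 2.1.2.1.1 (add !p5, !p3):
                    ○ open, literals {p1=T, p3=F, p4=F, p5=F}.
                  branch 2.1.2.1.2 (add !!p5, p3):
                    × closes — contains both p3 and !p3.
              branch 2.1.2.2 (add !p1):
                × closes — contains both p1 and !p1.
      branch 2.2 (add !p4):
        (p3 == !p1): β-rule — branch into p3, !p1  //  !p3, !!p1.
          branch 2.2.1 (add p3, !p1):
            × closes — contains both p1 and !p1.
          branch 2.2.2 (add !p3, !!p1):
            ○ open, literals {p1=T, p3=F, p4=F}.
10 branches closed, 4 open.
An open branch gives a countermodel: p1=T, p3=F, p5=F (unmentioned atoms arbitrary); under it the original formula is false.

Not valid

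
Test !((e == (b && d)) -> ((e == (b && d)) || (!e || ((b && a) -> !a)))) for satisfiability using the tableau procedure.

Unsatisfiable

Initial set: {T !((e == (b && d)) -> ((e == (b && d)) || (!e || ((b && a) -> !a))))}.
T !((e == (b && d)) -> ((e == (b && d)) || (!e || ((b && a) -> !a)))): α-rule — add T (e == (b && d)), F ((e == (b && d)) || (!e || ((b && a) -> !a))).
F ((e == (b && d)) || (!e || ((b && a) -> !a))): α-rule — add F (e == (b && d)), F (!e || ((b && a) -> !a)).
F (!e || ((b && a) -> !a)): α-rule — add F !e, F ((b && a) -> !a).
F ((b && a) -> !a): α-rule — add T (b && a), F !a.
T (b && a): α-rule — add T b, T a.
T (e == (b && d)): β-rule — branch into T e, T (b && d)  //  F e, F (b && d).
  branch 1 (add T e, T (b && d)):
    T (b && d): α-rule — add T b, T d.
    F (e == (b && d)): β-rule — branch into T e, F (b && d)  //  F e, T (b && d).
      branch 1.1 (add T e, F (b && d)):
        F (b && d): β-rule — branch into F b  //  F d.
          branch 1.1.1 (add F b):
            × closes — contains both b and !b.
          branch 1.1.2 (add F d):
            × closes — contains both d and !d.
      branch 1.2 (add F e, T (b && d)):
        × closes — contains both e and !e.
  branch 2 (add F e, F (b && d)):
    × closes — contains both e and !e.
All 4 branches close.
Every branch closed; the formula is unsatisfiable.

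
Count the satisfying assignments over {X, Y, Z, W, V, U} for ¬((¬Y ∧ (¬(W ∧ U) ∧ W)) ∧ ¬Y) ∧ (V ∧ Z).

Initial set: {(¬((¬Y ∧ (¬(W ∧ U) ∧ W)) ∧ ¬Y) ∧ (V ∧ Z))}.
(¬((¬Y ∧ (¬(W ∧ U) ∧ W)) ∧ ¬Y) ∧ (V ∧ Z)): α-rule — add ¬((¬Y ∧ (¬(W ∧ U) ∧ W)) ∧ ¬Y), (V ∧ Z).
(V ∧ Z): α-rule — add V, Z.
¬((¬Y ∧ (¬(W ∧ U) ∧ W)) ∧ ¬Y): β-rule — branch into ¬(¬Y ∧ (¬(W ∧ U) ∧ W))  //  ¬¬Y.
  branch 1 (add ¬(¬Y ∧ (¬(W ∧ U) ∧ W))):
    ¬(¬Y ∧ (¬(W ∧ U) ∧ W)): β-rule — branch into ¬¬Y  //  ¬(¬(W ∧ U) ∧ W).
      branch 1.1 (add ¬¬Y):
        ○ open, literals {V=T, Y=T, Z=T}.
      branch 1.2 (add ¬(¬(W ∧ U) ∧ W)):
        ¬(¬(W ∧ U) ∧ W): β-rule — branch into ¬¬(W ∧ U)  //  ¬W.
          branch 1.2.1 (add ¬¬(W ∧ U)):
            ¬¬(W ∧ U): α-rule — add W, U.
            ○ open, literals {U=T, V=T, W=T, Z=T}.
          branch 1.2.2 (add ¬W):
            ○ open, literals {V=T, W=F, Z=T}.
  branch 2 (add ¬¬Y):
    ○ open, literals {V=T, Y=T, Z=T}.
0 branches closed, 4 open.
Each open branch fixes some atoms; the unmentioned ones are free. Counting distinct full assignments: branch {V=T, Y=T, Z=T} (X, W, U) contributes 8 new; branch {U=T, V=T, W=T, Z=T} (X, Y) contributes 2 new; branch {V=T, W=F, Z=T} (X, Y, U) contributes 4 new; branch {V=T, Y=T, Z=T} (X, W, U) contributes 0 new. Total: 14.

14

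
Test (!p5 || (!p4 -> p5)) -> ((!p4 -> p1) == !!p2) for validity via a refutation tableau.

Not valid

Assume the negation and expand:
Initial set: {!((!p5 || (!p4 -> p5)) -> ((!p4 -> p1) == !!p2))}.
!((!p5 || (!p4 -> p5)) -> ((!p4 -> p1) == !!p2)): α-rule — add (!p5 || (!p4 -> p5)), !((!p4 -> p1) == !!p2).
(!p5 || (!p4 -> p5)): β-rule — branch into !p5  //  (!p4 -> p5).
  branch 1 (add !p5):
    !((!p4 -> p1) == !!p2): β-rule — branch into (!p4 -> p1), !!!p2  //  !(!p4 -> p1), !!p2.
      branch 1.1 (add (!p4 -> p1), !!!p2):
        !!!p2: drop double negation, giving !p2.
        (!p4 -> p1): β-rule — branch into !!p4  //  p1.
          branch 1.1.1 (add !!p4):
            ○ open, literals {p2=F, p4=T, p5=F}.
          branch 1.1.2 (add p1):
            ○ open, literals {p1=T, p2=F, p5=F}.
      branch 1.2 (add !(!p4 -> p1), !!p2):
        !(!p4 -> p1): α-rule — add !p4, !p1.
        !!p2: drop double negation, giving p2.
        ○ open, literals {p1=F, p2=T, p4=F, p5=F}.
  branch 2 (add (!p4 -> p5)):
    !((!p4 -> p1) == !!p2): β-rule — branch into (!p4 -> p1), !!!p2  //  !(!p4 -> p1), !!p2.
      branch 2.1 (add (!p4 -> p1), !!!p2):
        !!!p2: drop double negation, giving !p2.
        (!p4 -> p5): β-rule — branch into !!p4  //  p5.
          branch 2.1.1 (add !!p4):
            (!p4 -> p1): β-rule — branch into !!p4  //  p1.
              branch 2.1.1.1 (add !!p4):
                ○ open, literals {p2=F, p4=T}.
              branch 2.1.1.2 (add p1):
                ○ open, literals {p1=T, p2=F, p4=T}.
          branch 2.1.2 (add p5):
            (!p4 -> p1): β-rule — branch into !!p4  //  p1.
              branch 2.1.2.1 (add !!p4):
                ○ open, literals {p2=F, p4=T, p5=T}.
              branch 2.1.2.2 (add p1):
                ○ open, literals {p1=T, p2=F, p5=T}.
      branch 2.2 (add !(!p4 -> p1), !!p2):
        !(!p4 -> p1): α-rule — add !p4, !p1.
        !!p2: drop double negation, giving p2.
        (!p4 -> p5): β-rule — branch into !!p4  //  p5.
          branch 2.2.1 (add !!p4):
            × closes — contains both p4 and !p4.
          branch 2.2.2 (add p5):
            ○ open, literals {p1=F, p2=T, p4=F, p5=T}.
1 branch closed, 8 open.
An open branch gives a countermodel: p2=F, p4=T, p5=F (unmentioned atoms arbitrary); under it the original formula is false.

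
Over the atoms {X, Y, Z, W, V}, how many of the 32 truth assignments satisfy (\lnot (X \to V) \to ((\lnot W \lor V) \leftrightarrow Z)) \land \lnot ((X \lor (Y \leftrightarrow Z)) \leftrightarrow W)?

14

Initial set: {((\lnot (X \to V) \to ((\lnot W \lor V) \leftrightarrow Z)) \land \lnot ((X \lor (Y \leftrightarrow Z)) \leftrightarrow W))}.
((\lnot (X \to V) \to ((\lnot W \lor V) \leftrightarrow Z)) \land \lnot ((X \lor (Y \leftrightarrow Z)) \leftrightarrow W)): α-rule — add (\lnot (X \to V) \to ((\lnot W \lor V) \leftrightarrow Z)), \lnot ((X \lor (Y \leftrightarrow Z)) \leftrightarrow W).
(\lnot (X \to V) \to ((\lnot W \lor V) \leftrightarrow Z)): β-rule — branch into \lnot \lnot (X \to V)  //  ((\lnot W \lor V) \leftrightarrow Z).
  branch 1 (add \lnot \lnot (X \to V)):
    \lnot ((X \lor (Y \leftrightarrow Z)) \leftrightarrow W): β-rule — branch into (X \lor (Y \leftrightarrow Z)), \lnot W  //  \lnot (X \lor (Y \leftrightarrow Z)), W.
      branch 1.1 (add (X \lor (Y \leftrightarrow Z)), \lnot W):
        \lnot \lnot (X \to V): β-rule — branch into \lnot X  //  V.
          branch 1.1.1 (add \lnot X):
            (X \lor (Y \leftrightarrow Z)): β-rule — branch into X  //  (Y \leftrightarrow Z).
              branch 1.1.1.1 (add X):
                × closes — contains both X and \lnot X.
              branch 1.1.1.2 (add (Y \leftrightarrow Z)):
                (Y \leftrightarrow Z): β-rule — branch into Y, Z  //  \lnot Y, \lnot Z.
                  branch 1.1.1.2.1 (add Y, Z):
                    ○ open, literals {W=F, X=F, Y=T, Z=T}.
                  branch 1.1.1.2.2 (add \lnot Y, \lnot Z):
                    ○ open, literals {W=F, X=F, Y=F, Z=F}.
          branch 1.1.2 (add V):
            (X \lor (Y \leftrightarrow Z)): β-rule — branch into X  //  (Y \leftrightarrow Z).
              branch 1.1.2.1 (add X):
                ○ open, literals {V=T, W=F, X=T}.
              branch 1.1.2.2 (add (Y \leftrightarrow Z)):
                (Y \leftrightarrow Z): β-rule — branch into Y, Z  //  \lnot Y, \lnot Z.
                  branch 1.1.2.2.1 (add Y, Z):
                    ○ open, literals {V=T, W=F, Y=T, Z=T}.
                  branch 1.1.2.2.2 (add \lnot Y, \lnot Z):
                    ○ open, literals {V=T, W=F, Y=F, Z=F}.
      branch 1.2 (add \lnot (X \lor (Y \leftrightarrow Z)), W):
        \lnot (X \lor (Y \leftrightarrow Z)): α-rule — add \lnot X, \lnot (Y \leftrightarrow Z).
        \lnot \lnot (X \to V): β-rule — branch into \lnot X  //  V.
          branch 1.2.1 (add \lnot X):
            \lnot (Y \leftrightarrow Z): β-rule — branch into Y, \lnot Z  //  \lnot Y, Z.
              branch 1.2.1.1 (add Y, \lnot Z):
                ○ open, literals {W=T, X=F, Y=T, Z=F}.
              branch 1.2.1.2 (add \lnot Y, Z):
                ○ open, literals {W=T, X=F, Y=F, Z=T}.
          branch 1.2.2 (add V):
            \lnot (Y \leftrightarrow Z): β-rule — branch into Y, \lnot Z  //  \lnot Y, Z.
              branch 1.2.2.1 (add Y, \lnot Z):
                ○ open, literals {V=T, W=T, X=F, Y=T, Z=F}.
              branch 1.2.2.2 (add \lnot Y, Z):
                ○ open, literals {V=T, W=T, X=F, Y=F, Z=T}.
  branch 2 (add ((\lnot W \lor V) \leftrightarrow Z)):
    \lnot ((X \lor (Y \leftrightarrow Z)) \leftrightarrow W): β-rule — branch into (X \lor (Y \leftrightarrow Z)), \lnot W  //  \lnot (X \lor (Y \leftrightarrow Z)), W.
      branch 2.1 (add (X \lor (Y \leftrightarrow Z)), \lnot W):
        ((\lnot W \lor V) \leftrightarrow Z): β-rule — branch into (\lnot W \lor V), Z  //  \lnot (\lnot W \lor V), \lnot Z.
          branch 2.1.1 (add (\lnot W \lor V), Z):
            (X \lor (Y \leftrightarrow Z)): β-rule — branch into X  //  (Y \leftrightarrow Z).
              branch 2.1.1.1 (add X):
                (\lnot W \lor V): β-rule — branch into \lnot W  //  V.
                  branch 2.1.1.1.1 (add \lnot W):
                    ○ open, literals {W=F, X=T, Z=T}.
                  branch 2.1.1.1.2 (add V):
                    ○ open, literals {V=T, W=F, X=T, Z=T}.
              branch 2.1.1.2 (add (Y \leftrightarrow Z)):
                (\lnot W \lor V): β-rule — branch into \lnot W  //  V.
                  branch 2.1.1.2.1 (add \lnot W):
                    (Y \leftrightarrow Z): β-rule — branch into Y, Z  //  \lnot Y, \lnot Z.
                      branch 2.1.1.2.1.1 (add Y, Z):
                        ○ open, literals {W=F, Y=T, Z=T}.
                      branch 2.1.1.2.1.2 (add \lnot Y, \lnot Z):
                        × closes — contains both Z and \lnot Z.
                  branch 2.1.1.2.2 (add V):
                    (Y \leftrightarrow Z): β-rule — branch into Y, Z  //  \lnot Y, \lnot Z.
                      branch 2.1.1.2.2.1 (add Y, Z):
                        ○ open, literals {V=T, W=F, Y=T, Z=T}.
                      branch 2.1.1.2.2.2 (add \lnot Y, \lnot Z):
                        × closes — contains both Z and \lnot Z.
          branch 2.1.2 (add \lnot (\lnot W \lor V), \lnot Z):
            \lnot (\lnot W \lor V): α-rule — add \lnot \lnot W, \lnot V.
            × closes — contains both W and \lnot W.
      branch 2.2 (add \lnot (X \lor (Y \leftrightarrow Z)), W):
        \lnot (X \lor (Y \leftrightarrow Z)): α-rule — add \lnot X, \lnot (Y \leftrightarrow Z).
        ((\lnot W \lor V) \leftrightarrow Z): β-rule — branch into (\lnot W \lor V), Z  //  \lnot (\lnot W \lor V), \lnot Z.
          branch 2.2.1 (add (\lnot W \lor V), Z):
            \lnot (Y \leftrightarrow Z): β-rule — branch into Y, \lnot Z  //  \lnot Y, Z.
              branch 2.2.1.1 (add Y, \lnot Z):
                × closes — contains both Z and \lnot Z.
              branch 2.2.1.2 (add \lnot Y, Z):
                (\lnot W \lor V): β-rule — branch into \lnot W  //  V.
                  branch 2.2.1.2.1 (add \lnot W):
                    × closes — contains both W and \lnot W.
                  branch 2.2.1.2.2 (add V):
                    ○ open, literals {V=T, W=T, X=F, Y=F, Z=T}.
          branch 2.2.2 (add \lnot (\lnot W \lor V), \lnot Z):
            \lnot (\lnot W \lor V): α-rule — add \lnot \lnot W, \lnot V.
            \lnot (Y \leftrightarrow Z): β-rule — branch into Y, \lnot Z  //  \lnot Y, Z.
              branch 2.2.2.1 (add Y, \lnot Z):
                ○ open, literals {V=F, W=T, X=F, Y=T, Z=F}.
              branch 2.2.2.2 (add \lnot Y, Z):
                × closes — contains both Z and \lnot Z.
7 branches closed, 15 open.
Each open branch fixes some atoms; the unmentioned ones are free. Counting distinct full assignments: branch {W=F, X=F, Y=T, Z=T} (V) contributes 2 new; branch {W=F, X=F, Y=F, Z=F} (V) contributes 2 new; branch {V=T, W=F, X=T} (Y, Z) contributes 4 new; branch {V=T, W=F, Y=T, Z=T} (X) contributes 0 new; branch {V=T, W=F, Y=F, Z=F} (X) contributes 0 new; branch {W=T, X=F, Y=T, Z=F} (V) contributes 2 new; branch {W=T, X=F, Y=F, Z=T} (V) contributes 2 new; branch {V=T, W=T, X=F, Y=T, Z=F} (none free) contributes 0 new; branch {V=T, W=T, X=F, Y=F, Z=T} (none free) contributes 0 new; branch {W=F, X=T, Z=T} (Y, V) contributes 2 new; branch {V=T, W=F, X=T, Z=T} (Y) contributes 0 new; branch {W=F, Y=T, Z=T} (X, V) contributes 0 new; branch {V=T, W=F, Y=T, Z=T} (X) contributes 0 new; branch {V=T, W=T, X=F, Y=F, Z=T} (none free) contributes 0 new; branch {V=F, W=T, X=F, Y=T, Z=F} (none free) contributes 0 new. Total: 14.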